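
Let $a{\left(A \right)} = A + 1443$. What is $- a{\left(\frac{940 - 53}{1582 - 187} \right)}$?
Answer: $- \frac{2013872}{1395} \approx -1443.6$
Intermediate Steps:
$a{\left(A \right)} = 1443 + A$
$- a{\left(\frac{940 - 53}{1582 - 187} \right)} = - (1443 + \frac{940 - 53}{1582 - 187}) = - (1443 + \frac{887}{1582 - 187}) = - (1443 + \frac{887}{1395}) = \left(-1\right) \frac{2013872}{1395} = - \frac{2013872}{1395}$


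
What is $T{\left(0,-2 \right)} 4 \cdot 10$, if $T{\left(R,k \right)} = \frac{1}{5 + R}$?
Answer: $8$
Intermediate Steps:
$T{\left(0,-2 \right)} 4 \cdot 10 = \frac{4 \cdot 10}{5 + 0} = \frac{1}{5} \cdot 40 = 8$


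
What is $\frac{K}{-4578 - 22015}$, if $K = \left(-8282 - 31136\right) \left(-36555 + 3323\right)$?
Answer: $- \frac{1309938976}{26593} \approx -49259.0$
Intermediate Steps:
$K = 1309938976$ ($K = \left(-39418\right) \left(-33232\right) = 1309938976$)
$\frac{K}{-4578 - 22015} = \frac{1309938976}{-4578 - 22015} = \frac{1309938976}{-26593} = 1309938976 \left(- \frac{1}{26593}\right) = - \frac{1309938976}{26593}$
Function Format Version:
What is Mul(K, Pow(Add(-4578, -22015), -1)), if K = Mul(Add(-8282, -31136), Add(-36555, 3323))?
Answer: Rational(-1309938976, 26593) ≈ -49259.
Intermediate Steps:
K = 1309938976 (K = Mul(-39418, -33232) = 1309938976)
Mul(K, Pow(Add(-4578, -22015), -1)) = Mul(1309938976, Pow(Add(-4578, -22015), -1)) = Mul(1309938976, Pow(-26593, -1)) = Mul(1309938976, Rational(-1, 26593)) = Rational(-1309938976, 26593)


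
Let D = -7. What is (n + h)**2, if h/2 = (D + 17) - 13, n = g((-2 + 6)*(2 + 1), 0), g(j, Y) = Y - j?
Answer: 324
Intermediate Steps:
n = -12 (n = 0 - (-2 + 6)*(2 + 1) = 0 - 4*3 = 0 - 1*12 = 0 - 12 = -12)
h = -6 (h = 2*((-7 + 17) - 13) = 2*(10 - 13) = 2*(-3) = -6)
(n + h)**2 = (-12 - 6)**2 = (-18)**2 = 324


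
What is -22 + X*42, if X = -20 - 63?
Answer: -3508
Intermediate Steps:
X = -83
-22 + X*42 = -22 - 83*42 = -22 - 3486 = -3508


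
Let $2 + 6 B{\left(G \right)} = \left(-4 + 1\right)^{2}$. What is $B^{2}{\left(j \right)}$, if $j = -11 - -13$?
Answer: $\frac{49}{36} \approx 1.3611$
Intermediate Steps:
$j = 2$ ($j = -11 + 13 = 2$)
$B{\left(G \right)} = \frac{7}{6}$ ($B{\left(G \right)} = - \frac{1}{3} + \frac{\left(-4 + 1\right)^{2}}{6} = - \frac{1}{3} + \frac{\left(-3\right)^{2}}{6} = - \frac{1}{3} + \frac{1}{6} \cdot 9 = - \frac{1}{3} + \frac{3}{2} = \frac{7}{6}$)
$B^{2}{\left(j \right)} = \left(\frac{7}{6}\right)^{2} = \frac{49}{36}$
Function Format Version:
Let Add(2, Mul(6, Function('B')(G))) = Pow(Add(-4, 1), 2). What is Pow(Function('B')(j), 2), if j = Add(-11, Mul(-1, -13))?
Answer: Rational(49, 36) ≈ 1.3611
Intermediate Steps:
j = 2 (j = Add(-11, 13) = 2)
Function('B')(G) = Rational(7, 6) (Function('B')(G) = Add(Rational(-1, 3), Mul(Rational(1, 6), Pow(Add(-4, 1), 2))) = Add(Rational(-1, 3), Mul(Rational(1, 6), Pow(-3, 2))) = Add(Rational(-1, 3), Mul(Rational(1, 6), 9)) = Add(Rational(-1, 3), Rational(3, 2)) = Rational(7, 6))
Pow(Function('B')(j), 2) = Pow(Rational(7, 6), 2) = Rational(49, 36)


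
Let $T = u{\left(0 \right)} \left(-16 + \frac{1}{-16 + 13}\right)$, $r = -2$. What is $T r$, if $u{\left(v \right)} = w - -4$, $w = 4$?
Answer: $\frac{784}{3} \approx 261.33$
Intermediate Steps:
$u{\left(v \right)} = 8$ ($u{\left(v \right)} = 4 - -4 = 4 + 4 = 8$)
$T = - \frac{392}{3}$ ($T = 8 \left(-16 + \frac{1}{-16 + 13}\right) = 8 \left(-16 + \frac{1}{-3}\right) = 8 \left(-16 - \frac{1}{3}\right) = 8 \left(- \frac{49}{3}\right) = - \frac{392}{3} \approx -130.67$)
$T r = \left(- \frac{392}{3}\right) \left(-2\right) = \frac{784}{3}$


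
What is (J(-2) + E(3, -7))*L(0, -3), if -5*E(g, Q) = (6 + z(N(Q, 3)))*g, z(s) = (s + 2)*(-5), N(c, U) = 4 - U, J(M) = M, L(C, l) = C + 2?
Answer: 34/5 ≈ 6.8000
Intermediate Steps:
L(C, l) = 2 + C
z(s) = -10 - 5*s (z(s) = (2 + s)*(-5) = -10 - 5*s)
E(g, Q) = 9*g/5 (E(g, Q) = -(6 + (-10 - 5*(4 - 1*3)))*g/5 = -(6 + (-10 - 5*(4 - 3)))*g/5 = -(6 + (-10 - 5*1))*g/5 = -(6 + (-10 - 5))*g/5 = -(6 - 15)*g/5 = -(-9)*g/5 = 9*g/5)
(J(-2) + E(3, -7))*L(0, -3) = (-2 + (9/5)*3)*(2 + 0) = (-2 + 27/5)*2 = (17/5)*2 = 34/5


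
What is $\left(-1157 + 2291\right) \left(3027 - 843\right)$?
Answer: $2476656$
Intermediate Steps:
$\left(-1157 + 2291\right) \left(3027 - 843\right) = 1134 \left(3027 + \left(-1870 + 1027\right)\right) = 1134 \left(3027 - 843\right) = 1134 \cdot 2184 = 2476656$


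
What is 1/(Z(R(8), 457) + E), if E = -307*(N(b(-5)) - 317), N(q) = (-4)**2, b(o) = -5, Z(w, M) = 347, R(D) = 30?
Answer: 1/92754 ≈ 1.0781e-5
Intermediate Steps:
N(q) = 16
E = 92407 (E = -307*(16 - 317) = -307*(-301) = 92407)
1/(Z(R(8), 457) + E) = 1/(347 + 92407) = 1/92754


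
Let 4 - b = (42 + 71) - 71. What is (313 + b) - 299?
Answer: -24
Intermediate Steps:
b = -38 (b = 4 - ((42 + 71) - 71) = 4 - (113 - 71) = 4 - 1*42 = 4 - 42 = -38)
(313 + b) - 299 = (313 - 38) - 299 = 275 - 299 = -24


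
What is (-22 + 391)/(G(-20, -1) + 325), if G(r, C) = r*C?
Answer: 123/115 ≈ 1.0696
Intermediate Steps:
G(r, C) = C*r
(-22 + 391)/(G(-20, -1) + 325) = (-22 + 391)/(-1*(-20) + 325) = 369/(20 + 325) = 369/345 = 369*(1/345) = 123/115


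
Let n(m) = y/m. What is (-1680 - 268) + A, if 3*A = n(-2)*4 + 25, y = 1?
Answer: -5821/3 ≈ -1940.3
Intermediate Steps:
n(m) = 1/m
A = 23/3 (A = (4/(-2) + 25)/3 = (-1/2*4 + 25)/3 = (-2 + 25)/3 = (1/3)*23 = 23/3 ≈ 7.6667)
(-1680 - 268) + A = (-1680 - 268) + 23/3 = -1948 + 23/3 = -5821/3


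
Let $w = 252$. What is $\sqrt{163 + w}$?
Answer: $\sqrt{415} \approx 20.372$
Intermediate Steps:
$\sqrt{163 + w} = \sqrt{163 + 252} = \sqrt{415}$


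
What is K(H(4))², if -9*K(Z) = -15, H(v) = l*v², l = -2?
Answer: 25/9 ≈ 2.7778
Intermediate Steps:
H(v) = -2*v²
K(Z) = 5/3 (K(Z) = -⅑*(-15) = 5/3)
K(H(4))² = (5/3)² = 25/9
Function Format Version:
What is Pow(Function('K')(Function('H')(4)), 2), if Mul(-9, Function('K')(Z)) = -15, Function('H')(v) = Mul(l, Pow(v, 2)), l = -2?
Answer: Rational(25, 9) ≈ 2.7778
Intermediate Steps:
Function('H')(v) = Mul(-2, Pow(v, 2))
Function('K')(Z) = Rational(5, 3) (Function('K')(Z) = Mul(Rational(-1, 9), -15) = Rational(5, 3))
Pow(Function('K')(Function('H')(4)), 2) = Pow(Rational(5, 3), 2) = Rational(25, 9)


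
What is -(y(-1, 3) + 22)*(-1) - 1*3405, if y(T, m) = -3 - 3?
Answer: -3389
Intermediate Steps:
y(T, m) = -6
-(y(-1, 3) + 22)*(-1) - 1*3405 = -(-6 + 22)*(-1) - 1*3405 = -16*(-1) - 3405 = -1*(-16) - 3405 = 16 - 3405 = -3389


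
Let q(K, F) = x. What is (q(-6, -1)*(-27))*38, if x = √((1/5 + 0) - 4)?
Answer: -1026*I*√95/5 ≈ -2000.0*I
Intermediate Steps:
x = I*√95/5 (x = √((⅕ + 0) - 4) = √(⅕ - 4) = √(-19/5) = I*√95/5 ≈ 1.9494*I)
q(K, F) = I*√95/5
(q(-6, -1)*(-27))*38 = ((I*√95/5)*(-27))*38 = -27*I*√95/5*38 = -1026*I*√95/5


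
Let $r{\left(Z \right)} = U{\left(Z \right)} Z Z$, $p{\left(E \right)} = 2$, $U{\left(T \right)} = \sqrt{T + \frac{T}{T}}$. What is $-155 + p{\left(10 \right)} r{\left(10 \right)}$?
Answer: $-155 + 200 \sqrt{11} \approx 508.33$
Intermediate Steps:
$U{\left(T \right)} = \sqrt{1 + T}$ ($U{\left(T \right)} = \sqrt{T + 1} = \sqrt{1 + T}$)
$r{\left(Z \right)} = Z^{2} \sqrt{1 + Z}$ ($r{\left(Z \right)} = \sqrt{1 + Z} Z Z = Z \sqrt{1 + Z} Z = Z^{2} \sqrt{1 + Z}$)
$-155 + p{\left(10 \right)} r{\left(10 \right)} = -155 + 2 \cdot 10^{2} \sqrt{1 + 10} = -155 + 2 \cdot 100 \sqrt{11} = -155 + 200 \sqrt{11}$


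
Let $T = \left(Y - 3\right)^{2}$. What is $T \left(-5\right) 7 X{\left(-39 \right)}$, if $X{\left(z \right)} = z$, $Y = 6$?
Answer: $12285$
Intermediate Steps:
$T = 9$ ($T = \left(6 - 3\right)^{2} = 3^{2} = 9$)
$T \left(-5\right) 7 X{\left(-39 \right)} = 9 \left(-5\right) 7 \left(-39\right) = \left(-45\right) 7 \left(-39\right) = \left(-315\right) \left(-39\right) = 12285$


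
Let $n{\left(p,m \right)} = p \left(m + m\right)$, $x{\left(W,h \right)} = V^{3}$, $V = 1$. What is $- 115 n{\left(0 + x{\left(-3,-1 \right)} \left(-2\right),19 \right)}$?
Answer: $8740$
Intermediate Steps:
$x{\left(W,h \right)} = 1$ ($x{\left(W,h \right)} = 1^{3} = 1$)
$n{\left(p,m \right)} = 2 m p$ ($n{\left(p,m \right)} = p 2 m = 2 m p$)
$- 115 n{\left(0 + x{\left(-3,-1 \right)} \left(-2\right),19 \right)} = - 115 \cdot 2 \cdot 19 \left(0 + 1 \left(-2\right)\right) = - 115 \cdot 2 \cdot 19 \left(0 - 2\right) = - 115 \cdot 2 \cdot 19 \left(-2\right) = \left(-115\right) \left(-76\right) = 8740$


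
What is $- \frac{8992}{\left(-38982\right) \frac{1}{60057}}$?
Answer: $\frac{90005424}{6497} \approx 13853.0$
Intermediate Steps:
$- \frac{8992}{\left(-38982\right) \frac{1}{60057}} = - \frac{8992}{- \frac{12994}{20019}} = \left(-8992\right) \left(- \frac{20019}{12994}\right) = \frac{90005424}{6497}$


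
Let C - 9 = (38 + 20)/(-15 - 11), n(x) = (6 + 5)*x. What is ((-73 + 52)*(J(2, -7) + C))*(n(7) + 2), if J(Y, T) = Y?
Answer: -189126/13 ≈ -14548.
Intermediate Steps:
n(x) = 11*x
C = 88/13 (C = 9 + (38 + 20)/(-15 - 11) = 9 + 58/(-26) = 9 + 58*(-1/26) = 9 - 29/13 = 88/13 ≈ 6.7692)
((-73 + 52)*(J(2, -7) + C))*(n(7) + 2) = ((-73 + 52)*(2 + 88/13))*(11*7 + 2) = (-21*114/13)*(77 + 2) = -2394/13*79 = -189126/13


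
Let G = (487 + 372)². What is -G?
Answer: -737881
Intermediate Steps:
G = 737881 (G = 859² = 737881)
-G = -1*737881 = -737881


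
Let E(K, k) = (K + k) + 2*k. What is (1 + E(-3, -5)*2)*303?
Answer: -10605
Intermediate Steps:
E(K, k) = K + 3*k
(1 + E(-3, -5)*2)*303 = (1 + (-3 + 3*(-5))*2)*303 = (1 + (-3 - 15)*2)*303 = (1 - 18*2)*303 = (1 - 36)*303 = -35*303 = -10605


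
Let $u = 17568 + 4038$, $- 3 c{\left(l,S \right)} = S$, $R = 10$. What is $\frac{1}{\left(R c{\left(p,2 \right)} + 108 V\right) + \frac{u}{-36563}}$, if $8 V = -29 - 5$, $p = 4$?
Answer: $- \frac{109689}{51143329} \approx -0.0021447$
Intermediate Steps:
$c{\left(l,S \right)} = - \frac{S}{3}$
$V = - \frac{17}{4}$ ($V = \frac{-29 - 5}{8} = \frac{1}{8} \left(-34\right) = - \frac{17}{4} \approx -4.25$)
$u = 21606$
$\frac{1}{\left(R c{\left(p,2 \right)} + 108 V\right) + \frac{u}{-36563}} = \frac{1}{\left(10 \left(\left(- \frac{1}{3}\right) 2\right) + 108 \left(- \frac{17}{4}\right)\right) + \frac{21606}{-36563}} = \frac{1}{\left(10 \left(- \frac{2}{3}\right) - 459\right) + 21606 \left(- \frac{1}{36563}\right)} = \frac{1}{\left(- \frac{20}{3} - 459\right) - \frac{21606}{36563}} = \frac{1}{- \frac{1397}{3} - \frac{21606}{36563}} = \frac{1}{- \frac{51143329}{109689}} = - \frac{109689}{51143329}$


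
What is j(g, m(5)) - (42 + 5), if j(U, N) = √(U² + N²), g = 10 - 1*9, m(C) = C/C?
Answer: -47 + √2 ≈ -45.586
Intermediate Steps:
m(C) = 1
g = 1 (g = 10 - 9 = 1)
j(U, N) = √(N² + U²)
j(g, m(5)) - (42 + 5) = √(1² + 1²) - (42 + 5) = √(1 + 1) - 1*47 = √2 - 47 = -47 + √2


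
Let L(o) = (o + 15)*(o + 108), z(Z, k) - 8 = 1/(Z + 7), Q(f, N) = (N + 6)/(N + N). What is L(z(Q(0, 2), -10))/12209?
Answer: 217360/988929 ≈ 0.21979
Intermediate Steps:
Q(f, N) = (6 + N)/(2*N) (Q(f, N) = (6 + N)/((2*N)) = (6 + N)*(1/(2*N)) = (6 + N)/(2*N))
z(Z, k) = 8 + 1/(7 + Z) (z(Z, k) = 8 + 1/(Z + 7) = 8 + 1/(7 + Z))
L(o) = (15 + o)*(108 + o)
L(z(Q(0, 2), -10))/12209 = (1620 + ((57 + 8*((1/2)*(6 + 2)/2))/(7 + (1/2)*(6 + 2)/2))**2 + 123*((57 + 8*((1/2)*(6 + 2)/2))/(7 + (1/2)*(6 + 2)/2)))/12209 = (1620 + ((57 + 8*((1/2)*(1/2)*8))/(7 + (1/2)*(1/2)*8))**2 + 123*((57 + 8*((1/2)*(1/2)*8))/(7 + (1/2)*(1/2)*8)))*(1/12209) = (1620 + ((57 + 8*2)/(7 + 2))**2 + 123*((57 + 8*2)/(7 + 2)))*(1/12209) = (1620 + ((57 + 16)/9)**2 + 123*((57 + 16)/9))*(1/12209) = (1620 + ((1/9)*73)**2 + 123*((1/9)*73))*(1/12209) = (1620 + (73/9)**2 + 123*(73/9))*(1/12209) = (1620 + 5329/81 + 2993/3)*(1/12209) = (217360/81)*(1/12209) = 217360/988929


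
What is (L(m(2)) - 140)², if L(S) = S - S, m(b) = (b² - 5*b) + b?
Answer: 19600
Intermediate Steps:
m(b) = b² - 4*b
L(S) = 0
(L(m(2)) - 140)² = (0 - 140)² = (-140)² = 19600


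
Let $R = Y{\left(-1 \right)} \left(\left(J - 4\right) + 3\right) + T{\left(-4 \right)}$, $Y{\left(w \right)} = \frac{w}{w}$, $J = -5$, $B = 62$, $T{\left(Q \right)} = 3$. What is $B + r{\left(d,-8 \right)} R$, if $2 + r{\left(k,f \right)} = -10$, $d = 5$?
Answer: $98$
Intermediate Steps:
$r{\left(k,f \right)} = -12$ ($r{\left(k,f \right)} = -2 - 10 = -12$)
$Y{\left(w \right)} = 1$
$R = -3$ ($R = 1 \left(\left(-5 - 4\right) + 3\right) + 3 = 1 \left(-9 + 3\right) + 3 = 1 \left(-6\right) + 3 = -6 + 3 = -3$)
$B + r{\left(d,-8 \right)} R = 62 - -36 = 62 + 36 = 98$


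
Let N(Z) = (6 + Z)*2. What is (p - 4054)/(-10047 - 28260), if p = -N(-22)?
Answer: 4022/38307 ≈ 0.10499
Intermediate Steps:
N(Z) = 12 + 2*Z
p = 32 (p = -(12 + 2*(-22)) = -(12 - 44) = -1*(-32) = 32)
(p - 4054)/(-10047 - 28260) = (32 - 4054)/(-10047 - 28260) = -4022/(-38307) = -4022*(-1/38307) = 4022/38307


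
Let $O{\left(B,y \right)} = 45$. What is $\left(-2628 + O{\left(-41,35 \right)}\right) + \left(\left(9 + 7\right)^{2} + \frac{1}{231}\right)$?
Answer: $- \frac{537536}{231} \approx -2327.0$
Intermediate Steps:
$\left(-2628 + O{\left(-41,35 \right)}\right) + \left(\left(9 + 7\right)^{2} + \frac{1}{231}\right) = \left(-2628 + 45\right) + \left(\left(9 + 7\right)^{2} + \frac{1}{231}\right) = -2583 + \left(16^{2} + \frac{1}{231}\right) = -2583 + \left(256 + \frac{1}{231}\right) = -2583 + \frac{59137}{231} = - \frac{537536}{231}$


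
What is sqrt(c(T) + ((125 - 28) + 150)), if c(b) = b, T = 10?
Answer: sqrt(257) ≈ 16.031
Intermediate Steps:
sqrt(c(T) + ((125 - 28) + 150)) = sqrt(10 + ((125 - 28) + 150)) = sqrt(10 + (97 + 150)) = sqrt(10 + 247) = sqrt(257)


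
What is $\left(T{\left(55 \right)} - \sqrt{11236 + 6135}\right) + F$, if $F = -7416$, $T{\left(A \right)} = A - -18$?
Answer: $-7343 - \sqrt{17371} \approx -7474.8$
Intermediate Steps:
$T{\left(A \right)} = 18 + A$ ($T{\left(A \right)} = A + 18 = 18 + A$)
$\left(T{\left(55 \right)} - \sqrt{11236 + 6135}\right) + F = \left(\left(18 + 55\right) - \sqrt{11236 + 6135}\right) - 7416 = \left(73 - \sqrt{17371}\right) - 7416 = -7343 - \sqrt{17371}$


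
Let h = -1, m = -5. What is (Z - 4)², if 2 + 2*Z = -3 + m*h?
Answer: 16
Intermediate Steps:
Z = 0 (Z = -1 + (-3 - 5*(-1))/2 = -1 + (-3 + 5)/2 = -1 + (½)*2 = -1 + 1 = 0)
(Z - 4)² = (0 - 4)² = (-4)² = 16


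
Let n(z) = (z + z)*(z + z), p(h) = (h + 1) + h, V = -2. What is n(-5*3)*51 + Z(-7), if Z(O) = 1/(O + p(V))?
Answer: 458999/10 ≈ 45900.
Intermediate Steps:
p(h) = 1 + 2*h (p(h) = (1 + h) + h = 1 + 2*h)
Z(O) = 1/(-3 + O) (Z(O) = 1/(O + (1 + 2*(-2))) = 1/(O + (1 - 4)) = 1/(O - 3) = 1/(-3 + O))
n(z) = 4*z² (n(z) = (2*z)*(2*z) = 4*z²)
n(-5*3)*51 + Z(-7) = (4*(-5*3)²)*51 + 1/(-3 - 7) = (4*(-15)²)*51 + 1/(-10) = (4*225)*51 - ⅒ = 900*51 - ⅒ = 45900 - ⅒ = 458999/10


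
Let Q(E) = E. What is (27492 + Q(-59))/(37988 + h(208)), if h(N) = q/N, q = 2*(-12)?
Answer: 713258/987685 ≈ 0.72215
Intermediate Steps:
q = -24
h(N) = -24/N
(27492 + Q(-59))/(37988 + h(208)) = (27492 - 59)/(37988 - 24/208) = 27433/(37988 - 24*1/208) = 27433/(37988 - 3/26) = 27433/(987685/26) = 27433*(26/987685) = 713258/987685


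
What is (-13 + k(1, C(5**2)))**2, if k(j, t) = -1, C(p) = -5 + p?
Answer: 196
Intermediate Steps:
(-13 + k(1, C(5**2)))**2 = (-13 - 1)**2 = (-14)**2 = 196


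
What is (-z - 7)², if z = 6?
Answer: 169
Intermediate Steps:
(-z - 7)² = (-1*6 - 7)² = (-6 - 7)² = (-13)² = 169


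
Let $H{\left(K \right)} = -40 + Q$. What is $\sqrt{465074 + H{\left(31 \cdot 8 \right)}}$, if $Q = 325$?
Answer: $\sqrt{465359} \approx 682.17$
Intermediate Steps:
$H{\left(K \right)} = 285$ ($H{\left(K \right)} = -40 + 325 = 285$)
$\sqrt{465074 + H{\left(31 \cdot 8 \right)}} = \sqrt{465074 + 285} = \sqrt{465359}$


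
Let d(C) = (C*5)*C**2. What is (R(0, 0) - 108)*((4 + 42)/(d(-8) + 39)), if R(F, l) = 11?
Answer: 4462/2521 ≈ 1.7699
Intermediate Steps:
d(C) = 5*C**3 (d(C) = (5*C)*C**2 = 5*C**3)
(R(0, 0) - 108)*((4 + 42)/(d(-8) + 39)) = (11 - 108)*((4 + 42)/(5*(-8)**3 + 39)) = -4462/(5*(-512) + 39) = -4462/(-2560 + 39) = -4462/(-2521) = -4462*(-1)/2521 = -97*(-46/2521) = 4462/2521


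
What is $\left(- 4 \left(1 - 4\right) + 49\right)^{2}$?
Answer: $3721$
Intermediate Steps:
$\left(- 4 \left(1 - 4\right) + 49\right)^{2} = \left(\left(-4\right) \left(-3\right) + 49\right)^{2} = \left(12 + 49\right)^{2} = 61^{2} = 3721$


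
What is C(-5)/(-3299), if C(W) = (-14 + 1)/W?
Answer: -13/16495 ≈ -0.00078812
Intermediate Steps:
C(W) = -13/W
C(-5)/(-3299) = -13/(-5)/(-3299) = -13*(-1/5)*(-1/3299) = (13/5)*(-1/3299) = -13/16495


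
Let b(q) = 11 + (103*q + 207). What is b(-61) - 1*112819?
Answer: -118884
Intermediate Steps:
b(q) = 218 + 103*q (b(q) = 11 + (207 + 103*q) = 218 + 103*q)
b(-61) - 1*112819 = (218 + 103*(-61)) - 1*112819 = (218 - 6283) - 112819 = -6065 - 112819 = -118884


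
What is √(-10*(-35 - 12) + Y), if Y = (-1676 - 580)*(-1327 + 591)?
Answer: √1660886 ≈ 1288.8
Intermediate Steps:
Y = 1660416 (Y = -2256*(-736) = 1660416)
√(-10*(-35 - 12) + Y) = √(-10*(-35 - 12) + 1660416) = √(-10*(-47) + 1660416) = √(470 + 1660416) = √1660886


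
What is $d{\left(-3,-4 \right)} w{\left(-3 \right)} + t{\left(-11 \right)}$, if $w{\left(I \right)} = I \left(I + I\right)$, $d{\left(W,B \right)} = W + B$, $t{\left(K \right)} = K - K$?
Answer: $-126$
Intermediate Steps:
$t{\left(K \right)} = 0$
$d{\left(W,B \right)} = B + W$
$w{\left(I \right)} = 2 I^{2}$ ($w{\left(I \right)} = I 2 I = 2 I^{2}$)
$d{\left(-3,-4 \right)} w{\left(-3 \right)} + t{\left(-11 \right)} = \left(-4 - 3\right) 2 \left(-3\right)^{2} + 0 = - 7 \cdot 2 \cdot 9 + 0 = \left(-7\right) 18 + 0 = -126 + 0 = -126$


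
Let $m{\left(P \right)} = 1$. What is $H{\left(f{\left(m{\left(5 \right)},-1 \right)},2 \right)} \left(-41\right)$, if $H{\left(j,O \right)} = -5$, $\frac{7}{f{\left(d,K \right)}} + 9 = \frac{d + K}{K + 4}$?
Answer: $205$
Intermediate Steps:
$f{\left(d,K \right)} = \frac{7}{-9 + \frac{K + d}{4 + K}}$ ($f{\left(d,K \right)} = \frac{7}{-9 + \frac{d + K}{K + 4}} = \frac{7}{-9 + \frac{K + d}{4 + K}}$)
$H{\left(f{\left(m{\left(5 \right)},-1 \right)},2 \right)} \left(-41\right) = \left(-5\right) \left(-41\right) = 205$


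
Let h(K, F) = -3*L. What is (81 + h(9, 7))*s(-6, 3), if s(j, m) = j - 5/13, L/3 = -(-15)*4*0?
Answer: -6723/13 ≈ -517.15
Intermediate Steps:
L = 0 (L = 3*(-(-15)*4*0) = 3*(-3*(-20)*0) = 3*(60*0) = 3*0 = 0)
h(K, F) = 0 (h(K, F) = -3*0 = 0)
s(j, m) = -5/13 + j (s(j, m) = j - 5*1/13 = j - 5/13 = -5/13 + j)
(81 + h(9, 7))*s(-6, 3) = (81 + 0)*(-5/13 - 6) = 81*(-83/13) = -6723/13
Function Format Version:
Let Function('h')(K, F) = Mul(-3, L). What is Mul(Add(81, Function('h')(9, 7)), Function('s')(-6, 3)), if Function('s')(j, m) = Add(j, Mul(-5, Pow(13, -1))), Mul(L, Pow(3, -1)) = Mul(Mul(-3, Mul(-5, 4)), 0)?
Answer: Rational(-6723, 13) ≈ -517.15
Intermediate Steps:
L = 0 (L = Mul(3, Mul(Mul(-3, Mul(-5, 4)), 0)) = Mul(3, Mul(Mul(-3, -20), 0)) = Mul(3, Mul(60, 0)) = Mul(3, 0) = 0)
Function('h')(K, F) = 0 (Function('h')(K, F) = Mul(-3, 0) = 0)
Function('s')(j, m) = Add(Rational(-5, 13), j) (Function('s')(j, m) = Add(j, Mul(-5, Rational(1, 13))) = Add(j, Rational(-5, 13)) = Add(Rational(-5, 13), j))
Mul(Add(81, Function('h')(9, 7)), Function('s')(-6, 3)) = Mul(Add(81, 0), Add(Rational(-5, 13), -6)) = Mul(81, Rational(-83, 13)) = Rational(-6723, 13)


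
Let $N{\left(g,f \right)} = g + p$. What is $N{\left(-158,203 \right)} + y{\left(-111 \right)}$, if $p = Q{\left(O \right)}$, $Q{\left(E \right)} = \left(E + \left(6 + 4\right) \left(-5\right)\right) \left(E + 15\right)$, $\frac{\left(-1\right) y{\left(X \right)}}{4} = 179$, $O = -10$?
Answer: $-1174$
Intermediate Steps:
$y{\left(X \right)} = -716$ ($y{\left(X \right)} = \left(-4\right) 179 = -716$)
$Q{\left(E \right)} = \left(-50 + E\right) \left(15 + E\right)$ ($Q{\left(E \right)} = \left(E + 10 \left(-5\right)\right) \left(15 + E\right) = \left(E - 50\right) \left(15 + E\right) = \left(-50 + E\right) \left(15 + E\right)$)
$p = -300$ ($p = -750 + \left(-10\right)^{2} - -350 = -750 + 100 + 350 = -300$)
$N{\left(g,f \right)} = -300 + g$ ($N{\left(g,f \right)} = g - 300 = -300 + g$)
$N{\left(-158,203 \right)} + y{\left(-111 \right)} = \left(-300 - 158\right) - 716 = -458 - 716 = -1174$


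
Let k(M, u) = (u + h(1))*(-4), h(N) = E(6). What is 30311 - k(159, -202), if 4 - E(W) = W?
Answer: 29495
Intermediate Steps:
E(W) = 4 - W
h(N) = -2 (h(N) = 4 - 1*6 = 4 - 6 = -2)
k(M, u) = 8 - 4*u (k(M, u) = (u - 2)*(-4) = (-2 + u)*(-4) = 8 - 4*u)
30311 - k(159, -202) = 30311 - (8 - 4*(-202)) = 30311 - (8 + 808) = 30311 - 1*816 = 30311 - 816 = 29495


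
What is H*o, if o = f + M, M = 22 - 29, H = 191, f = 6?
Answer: -191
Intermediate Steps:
M = -7
o = -1 (o = 6 - 7 = -1)
H*o = 191*(-1) = -191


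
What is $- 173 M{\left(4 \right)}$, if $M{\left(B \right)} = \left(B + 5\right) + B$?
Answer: $-2249$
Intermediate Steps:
$M{\left(B \right)} = 5 + 2 B$ ($M{\left(B \right)} = \left(5 + B\right) + B = 5 + 2 B$)
$- 173 M{\left(4 \right)} = - 173 \left(5 + 2 \cdot 4\right) = - 173 \left(5 + 8\right) = \left(-173\right) 13 = -2249$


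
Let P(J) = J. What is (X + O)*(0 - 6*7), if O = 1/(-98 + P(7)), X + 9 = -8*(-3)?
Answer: -8184/13 ≈ -629.54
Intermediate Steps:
X = 15 (X = -9 - 8*(-3) = -9 + 24 = 15)
O = -1/91 (O = 1/(-98 + 7) = 1/(-91) = -1/91 ≈ -0.010989)
(X + O)*(0 - 6*7) = (15 - 1/91)*(0 - 6*7) = 1364*(0 - 42)/91 = (1364/91)*(-42) = -8184/13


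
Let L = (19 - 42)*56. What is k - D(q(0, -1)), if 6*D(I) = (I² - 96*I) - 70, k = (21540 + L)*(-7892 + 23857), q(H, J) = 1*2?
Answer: 323323223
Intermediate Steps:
q(H, J) = 2
L = -1288 (L = -23*56 = -1288)
k = 323323180 (k = (21540 - 1288)*(-7892 + 23857) = 20252*15965 = 323323180)
D(I) = -35/3 - 16*I + I²/6 (D(I) = ((I² - 96*I) - 70)/6 = (-70 + I² - 96*I)/6 = -35/3 - 16*I + I²/6)
k - D(q(0, -1)) = 323323180 - (-35/3 - 16*2 + (⅙)*2²) = 323323180 - (-35/3 - 32 + (⅙)*4) = 323323180 - (-35/3 - 32 + ⅔) = 323323180 - 1*(-43) = 323323180 + 43 = 323323223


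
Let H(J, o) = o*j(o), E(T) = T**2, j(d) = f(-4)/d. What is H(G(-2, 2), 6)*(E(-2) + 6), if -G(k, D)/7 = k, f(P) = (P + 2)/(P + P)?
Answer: 5/2 ≈ 2.5000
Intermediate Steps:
f(P) = (2 + P)/(2*P) (f(P) = (2 + P)/((2*P)) = (2 + P)*(1/(2*P)) = (2 + P)/(2*P))
j(d) = 1/(4*d) (j(d) = ((1/2)*(2 - 4)/(-4))/d = ((1/2)*(-1/4)*(-2))/d = 1/(4*d))
G(k, D) = -7*k
H(J, o) = 1/4 (H(J, o) = o*(1/(4*o)) = 1/4)
H(G(-2, 2), 6)*(E(-2) + 6) = ((-2)**2 + 6)/4 = (4 + 6)/4 = (1/4)*10 = 5/2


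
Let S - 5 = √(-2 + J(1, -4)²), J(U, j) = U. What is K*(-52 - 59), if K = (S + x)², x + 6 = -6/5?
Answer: -10656/25 + 2442*I/5 ≈ -426.24 + 488.4*I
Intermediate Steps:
x = -36/5 (x = -6 - 6/5 = -36/5 ≈ -7.2000)
S = 5 + I (S = 5 + √(-2 + 1²) = 5 + √(-2 + 1) = 5 + √(-1) = 5 + I ≈ 5.0 + 1.0*I)
K = (-11/5 + I)² (K = ((5 + I) - 36/5)² = (-11/5 + I)² ≈ 3.84 - 4.4*I)
K*(-52 - 59) = (96/25 - 22*I/5)*(-52 - 59) = (96/25 - 22*I/5)*(-111) = -10656/25 + 2442*I/5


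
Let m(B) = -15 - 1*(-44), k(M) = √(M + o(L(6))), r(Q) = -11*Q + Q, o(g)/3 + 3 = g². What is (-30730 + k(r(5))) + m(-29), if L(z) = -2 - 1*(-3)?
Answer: -30701 + 2*I*√14 ≈ -30701.0 + 7.4833*I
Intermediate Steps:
L(z) = 1 (L(z) = -2 + 3 = 1)
o(g) = -9 + 3*g²
r(Q) = -10*Q
k(M) = √(-6 + M) (k(M) = √(M + (-9 + 3*1²)) = √(M + (-9 + 3*1)) = √(M + (-9 + 3)) = √(M - 6) = √(-6 + M))
m(B) = 29 (m(B) = -15 + 44 = 29)
(-30730 + k(r(5))) + m(-29) = (-30730 + √(-6 - 10*5)) + 29 = (-30730 + √(-6 - 50)) + 29 = (-30730 + √(-56)) + 29 = (-30730 + 2*I*√14) + 29 = -30701 + 2*I*√14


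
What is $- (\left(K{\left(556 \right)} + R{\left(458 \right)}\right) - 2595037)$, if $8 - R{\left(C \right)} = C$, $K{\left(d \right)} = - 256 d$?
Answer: $2737823$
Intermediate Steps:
$R{\left(C \right)} = 8 - C$
$- (\left(K{\left(556 \right)} + R{\left(458 \right)}\right) - 2595037) = - (\left(\left(-256\right) 556 + \left(8 - 458\right)\right) - 2595037) = - (\left(-142336 + \left(8 - 458\right)\right) - 2595037) = - (\left(-142336 - 450\right) - 2595037) = - (-142786 - 2595037) = \left(-1\right) \left(-2737823\right) = 2737823$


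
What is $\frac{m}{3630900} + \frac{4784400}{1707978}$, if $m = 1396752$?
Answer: $\frac{39200991364}{12304558175} \approx 3.1859$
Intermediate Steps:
$\frac{m}{3630900} + \frac{4784400}{1707978} = \frac{1396752}{3630900} + \frac{4784400}{1707978} = 1396752 \cdot \frac{1}{3630900} + 4784400 \cdot \frac{1}{1707978} = \frac{16628}{43225} + \frac{797400}{284663} = \frac{39200991364}{12304558175}$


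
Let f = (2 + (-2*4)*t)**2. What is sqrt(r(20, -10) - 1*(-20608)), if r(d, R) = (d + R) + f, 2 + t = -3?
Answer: 19*sqrt(62) ≈ 149.61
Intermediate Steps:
t = -5 (t = -2 - 3 = -5)
f = 1764 (f = (2 - 2*4*(-5))**2 = (2 - 8*(-5))**2 = (2 + 40)**2 = 42**2 = 1764)
r(d, R) = 1764 + R + d (r(d, R) = (d + R) + 1764 = (R + d) + 1764 = 1764 + R + d)
sqrt(r(20, -10) - 1*(-20608)) = sqrt((1764 - 10 + 20) - 1*(-20608)) = sqrt(1774 + 20608) = sqrt(22382) = 19*sqrt(62)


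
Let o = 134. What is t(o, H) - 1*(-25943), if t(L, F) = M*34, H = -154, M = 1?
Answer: 25977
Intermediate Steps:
t(L, F) = 34 (t(L, F) = 1*34 = 34)
t(o, H) - 1*(-25943) = 34 - 1*(-25943) = 34 + 25943 = 25977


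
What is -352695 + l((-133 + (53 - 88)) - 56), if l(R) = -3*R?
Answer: -352023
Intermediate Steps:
-352695 + l((-133 + (53 - 88)) - 56) = -352695 - 3*((-133 + (53 - 88)) - 56) = -352695 - 3*((-133 - 35) - 56) = -352695 - 3*(-168 - 56) = -352695 - 3*(-224) = -352695 + 672 = -352023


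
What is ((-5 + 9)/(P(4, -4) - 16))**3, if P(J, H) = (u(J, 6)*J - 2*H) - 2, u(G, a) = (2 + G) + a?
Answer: 8/6859 ≈ 0.0011664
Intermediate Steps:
u(G, a) = 2 + G + a
P(J, H) = -2 - 2*H + J*(8 + J) (P(J, H) = ((2 + J + 6)*J - 2*H) - 2 = ((8 + J)*J - 2*H) - 2 = (J*(8 + J) - 2*H) - 2 = (-2*H + J*(8 + J)) - 2 = -2 - 2*H + J*(8 + J))
((-5 + 9)/(P(4, -4) - 16))**3 = ((-5 + 9)/((-2 - 2*(-4) + 4*(8 + 4)) - 16))**3 = (4/((-2 + 8 + 4*12) - 16))**3 = (4/((-2 + 8 + 48) - 16))**3 = (4/(54 - 16))**3 = (4/38)**3 = (4*(1/38))**3 = (2/19)**3 = 8/6859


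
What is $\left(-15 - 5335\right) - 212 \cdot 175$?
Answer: $-42450$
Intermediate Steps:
$\left(-15 - 5335\right) - 212 \cdot 175 = \left(-15 - 5335\right) - 37100 = -5350 - 37100 = -42450$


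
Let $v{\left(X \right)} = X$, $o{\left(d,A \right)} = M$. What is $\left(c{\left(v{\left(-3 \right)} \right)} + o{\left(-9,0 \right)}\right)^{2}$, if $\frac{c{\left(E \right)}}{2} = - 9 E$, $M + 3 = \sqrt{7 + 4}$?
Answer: $\left(51 + \sqrt{11}\right)^{2} \approx 2950.3$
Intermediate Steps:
$M = -3 + \sqrt{11}$ ($M = -3 + \sqrt{7 + 4} = -3 + \sqrt{11} \approx 0.31662$)
$o{\left(d,A \right)} = -3 + \sqrt{11}$
$c{\left(E \right)} = - 18 E$ ($c{\left(E \right)} = 2 \left(- 9 E\right) = - 18 E$)
$\left(c{\left(v{\left(-3 \right)} \right)} + o{\left(-9,0 \right)}\right)^{2} = \left(\left(-18\right) \left(-3\right) - \left(3 - \sqrt{11}\right)\right)^{2} = \left(54 - \left(3 - \sqrt{11}\right)\right)^{2} = \left(51 + \sqrt{11}\right)^{2}$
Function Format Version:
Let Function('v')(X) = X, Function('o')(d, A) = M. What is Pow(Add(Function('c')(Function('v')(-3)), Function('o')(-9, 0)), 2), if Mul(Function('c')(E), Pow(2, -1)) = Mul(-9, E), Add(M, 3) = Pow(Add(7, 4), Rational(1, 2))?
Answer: Pow(Add(51, Pow(11, Rational(1, 2))), 2) ≈ 2950.3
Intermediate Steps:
M = Add(-3, Pow(11, Rational(1, 2))) (M = Add(-3, Pow(Add(7, 4), Rational(1, 2))) = Add(-3, Pow(11, Rational(1, 2))) ≈ 0.31662)
Function('o')(d, A) = Add(-3, Pow(11, Rational(1, 2)))
Function('c')(E) = Mul(-18, E) (Function('c')(E) = Mul(2, Mul(-9, E)) = Mul(-18, E))
Pow(Add(Function('c')(Function('v')(-3)), Function('o')(-9, 0)), 2) = Pow(Add(Mul(-18, -3), Add(-3, Pow(11, Rational(1, 2)))), 2) = Pow(Add(54, Add(-3, Pow(11, Rational(1, 2)))), 2) = Pow(Add(51, Pow(11, Rational(1, 2))), 2)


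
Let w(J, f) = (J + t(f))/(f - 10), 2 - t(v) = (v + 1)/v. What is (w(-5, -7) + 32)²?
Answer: 14707225/14161 ≈ 1038.6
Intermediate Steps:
t(v) = 2 - (1 + v)/v (t(v) = 2 - (v + 1)/v = 2 - (1 + v)/v)
w(J, f) = (J + (-1 + f)/f)/(-10 + f) (w(J, f) = (J + (-1 + f)/f)/(f - 10) = (J + (-1 + f)/f)/(-10 + f))
(w(-5, -7) + 32)² = ((-1 - 7 - 5*(-7))/((-7)*(-10 - 7)) + 32)² = (-⅐*(-1 - 7 + 35)/(-17) + 32)² = (-⅐*(-1/17)*27 + 32)² = (27/119 + 32)² = (3835/119)² = 14707225/14161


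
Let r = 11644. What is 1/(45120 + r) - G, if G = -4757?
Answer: 270026349/56764 ≈ 4757.0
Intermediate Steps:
1/(45120 + r) - G = 1/(45120 + 11644) - 1*(-4757) = 1/56764 + 4757 = 270026349/56764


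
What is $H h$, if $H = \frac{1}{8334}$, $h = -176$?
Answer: $- \frac{88}{4167} \approx -0.021118$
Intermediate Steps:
$H = \frac{1}{8334} \approx 0.00011999$
$H h = \frac{1}{8334} \left(-176\right) = - \frac{88}{4167}$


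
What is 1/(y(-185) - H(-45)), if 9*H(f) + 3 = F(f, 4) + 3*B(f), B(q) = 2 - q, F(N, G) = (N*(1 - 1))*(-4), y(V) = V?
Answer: -3/601 ≈ -0.0049917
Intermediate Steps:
F(N, G) = 0 (F(N, G) = (N*0)*(-4) = 0*(-4) = 0)
H(f) = 1/3 - f/3 (H(f) = -1/3 + (0 + 3*(2 - f))/9 = -1/3 + (0 + (6 - 3*f))/9 = -1/3 + (6 - 3*f)/9 = -1/3 + (2/3 - f/3) = 1/3 - f/3)
1/(y(-185) - H(-45)) = 1/(-185 - (1/3 - 1/3*(-45))) = 1/(-185 - (1/3 + 15)) = 1/(-185 - 1*46/3) = 1/(-185 - 46/3) = 1/(-601/3) = -3/601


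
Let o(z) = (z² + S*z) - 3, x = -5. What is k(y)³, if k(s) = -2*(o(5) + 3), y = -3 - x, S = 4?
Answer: -729000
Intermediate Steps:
o(z) = -3 + z² + 4*z (o(z) = (z² + 4*z) - 3 = -3 + z² + 4*z)
y = 2 (y = -3 - 1*(-5) = -3 + 5 = 2)
k(s) = -90 (k(s) = -2*((-3 + 5² + 4*5) + 3) = -2*((-3 + 25 + 20) + 3) = -2*(42 + 3) = -2*45 = -90)
k(y)³ = (-90)³ = -729000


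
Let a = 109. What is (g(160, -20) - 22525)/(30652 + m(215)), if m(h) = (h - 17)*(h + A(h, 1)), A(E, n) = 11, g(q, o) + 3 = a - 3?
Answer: -11211/37700 ≈ -0.29737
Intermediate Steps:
g(q, o) = 103 (g(q, o) = -3 + (109 - 3) = -3 + 106 = 103)
m(h) = (-17 + h)*(11 + h) (m(h) = (h - 17)*(h + 11) = (-17 + h)*(11 + h))
(g(160, -20) - 22525)/(30652 + m(215)) = (103 - 22525)/(30652 + (-187 + 215² - 6*215)) = -22422/(30652 + (-187 + 46225 - 1290)) = -22422/(30652 + 44748) = -22422/75400 = -22422*1/75400 = -11211/37700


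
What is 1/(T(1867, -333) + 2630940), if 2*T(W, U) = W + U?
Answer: 1/2631707 ≈ 3.7998e-7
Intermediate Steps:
T(W, U) = U/2 + W/2 (T(W, U) = (W + U)/2 = (U + W)/2 = U/2 + W/2)
1/(T(1867, -333) + 2630940) = 1/(((½)*(-333) + (½)*1867) + 2630940) = 1/((-333/2 + 1867/2) + 2630940) = 1/(767 + 2630940) = 1/2631707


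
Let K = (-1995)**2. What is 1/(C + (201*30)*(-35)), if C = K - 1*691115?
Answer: 1/3077860 ≈ 3.2490e-7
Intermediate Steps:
K = 3980025
C = 3288910 (C = 3980025 - 1*691115 = 3980025 - 691115 = 3288910)
1/(C + (201*30)*(-35)) = 1/(3288910 + (201*30)*(-35)) = 1/(3288910 + 6030*(-35)) = 1/(3288910 - 211050) = 1/3077860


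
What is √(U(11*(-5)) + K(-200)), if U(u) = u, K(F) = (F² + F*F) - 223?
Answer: 3*√8858 ≈ 282.35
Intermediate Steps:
K(F) = -223 + 2*F² (K(F) = (F² + F²) - 223 = 2*F² - 223 = -223 + 2*F²)
√(U(11*(-5)) + K(-200)) = √(11*(-5) + (-223 + 2*(-200)²)) = √(-55 + (-223 + 2*40000)) = √(-55 + (-223 + 80000)) = √(-55 + 79777) = √79722 = 3*√8858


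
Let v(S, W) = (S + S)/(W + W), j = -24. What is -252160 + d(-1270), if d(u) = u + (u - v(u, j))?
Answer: -3057035/12 ≈ -2.5475e+5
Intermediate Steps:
v(S, W) = S/W (v(S, W) = (2*S)/((2*W)) = (2*S)*(1/(2*W)) = S/W)
d(u) = 49*u/24 (d(u) = u + (u - u/(-24)) = u + (u - u*(-1)/24) = u + (u - (-1)*u/24) = u + (u + u/24) = u + 25*u/24 = 49*u/24)
-252160 + d(-1270) = -252160 + (49/24)*(-1270) = -252160 - 31115/12 = -3057035/12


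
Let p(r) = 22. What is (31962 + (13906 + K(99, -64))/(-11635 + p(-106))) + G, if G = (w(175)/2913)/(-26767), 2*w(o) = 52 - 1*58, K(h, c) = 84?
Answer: 9646747977513625/301830661041 ≈ 31961.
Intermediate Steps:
w(o) = -3 (w(o) = (52 - 1*58)/2 = (52 - 58)/2 = (½)*(-6) = -3)
G = 1/25990757 (G = -3/2913/(-26767) = -3*1/2913*(-1/26767) = -1/971*(-1/26767) = 1/25990757 ≈ 3.8475e-8)
(31962 + (13906 + K(99, -64))/(-11635 + p(-106))) + G = (31962 + (13906 + 84)/(-11635 + 22)) + 1/25990757 = (31962 + 13990/(-11613)) + 1/25990757 = (31962 + 13990*(-1/11613)) + 1/25990757 = (31962 - 13990/11613) + 1/25990757 = 371160716/11613 + 1/25990757 = 9646747977513625/301830661041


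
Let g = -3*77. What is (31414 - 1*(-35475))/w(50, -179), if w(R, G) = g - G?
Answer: -66889/52 ≈ -1286.3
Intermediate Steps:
g = -231
w(R, G) = -231 - G
(31414 - 1*(-35475))/w(50, -179) = (31414 - 1*(-35475))/(-231 - 1*(-179)) = (31414 + 35475)/(-231 + 179) = 66889/(-52) = 66889*(-1/52) = -66889/52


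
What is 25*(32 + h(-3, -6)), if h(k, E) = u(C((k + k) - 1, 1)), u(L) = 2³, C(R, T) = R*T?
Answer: 1000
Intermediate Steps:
u(L) = 8
h(k, E) = 8
25*(32 + h(-3, -6)) = 25*(32 + 8) = 25*40 = 1000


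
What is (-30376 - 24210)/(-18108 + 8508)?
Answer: 27293/4800 ≈ 5.6860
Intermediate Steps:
(-30376 - 24210)/(-18108 + 8508) = -54586/(-9600) = -54586*(-1/9600) = 27293/4800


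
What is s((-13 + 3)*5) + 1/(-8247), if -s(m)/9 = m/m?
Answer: -74224/8247 ≈ -9.0001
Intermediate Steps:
s(m) = -9 (s(m) = -9*m/m = -9*1 = -9)
s((-13 + 3)*5) + 1/(-8247) = -9 + 1/(-8247) = -9 - 1/8247 = -74224/8247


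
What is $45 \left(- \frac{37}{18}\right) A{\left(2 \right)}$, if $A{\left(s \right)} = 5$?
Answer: $- \frac{925}{2} \approx -462.5$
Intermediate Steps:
$45 \left(- \frac{37}{18}\right) A{\left(2 \right)} = 45 \left(- \frac{37}{18}\right) 5 = \left(- \frac{185}{2}\right) 5 = - \frac{925}{2}$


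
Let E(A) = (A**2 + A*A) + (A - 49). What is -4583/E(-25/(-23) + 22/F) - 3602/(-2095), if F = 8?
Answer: 40872669962/139361495 ≈ 293.29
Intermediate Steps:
E(A) = -49 + A + 2*A**2 (E(A) = (A**2 + A**2) + (-49 + A) = 2*A**2 + (-49 + A) = -49 + A + 2*A**2)
-4583/E(-25/(-23) + 22/F) - 3602/(-2095) = -4583/(-49 + (-25/(-23) + 22/8) + 2*(-25/(-23) + 22/8)**2) - 3602/(-2095) = -4583/(-49 + (-25*(-1/23) + 22*(1/8)) + 2*(-25*(-1/23) + 22*(1/8))**2) - 3602*(-1/2095) = -4583/(-49 + (25/23 + 11/4) + 2*(25/23 + 11/4)**2) + 3602/2095 = -4583/(-49 + 353/92 + 2*(353/92)**2) + 3602/2095 = -4583/(-49 + 353/92 + 2*(124609/8464)) + 3602/2095 = -4583/(-49 + 353/92 + 124609/4232) + 3602/2095 = -4583/(-66521/4232) + 3602/2095 = -4583*(-4232/66521) + 3602/2095 = 19395256/66521 + 3602/2095 = 40872669962/139361495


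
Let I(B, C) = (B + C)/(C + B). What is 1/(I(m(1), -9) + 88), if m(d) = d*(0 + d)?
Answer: 1/89 ≈ 0.011236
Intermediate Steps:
m(d) = d² (m(d) = d*d = d²)
I(B, C) = 1 (I(B, C) = (B + C)/(B + C) = 1)
1/(I(m(1), -9) + 88) = 1/(1 + 88) = 1/89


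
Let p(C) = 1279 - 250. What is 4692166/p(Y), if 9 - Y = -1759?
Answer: 4692166/1029 ≈ 4559.9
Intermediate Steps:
Y = 1768 (Y = 9 - 1*(-1759) = 9 + 1759 = 1768)
p(C) = 1029
4692166/p(Y) = 4692166/1029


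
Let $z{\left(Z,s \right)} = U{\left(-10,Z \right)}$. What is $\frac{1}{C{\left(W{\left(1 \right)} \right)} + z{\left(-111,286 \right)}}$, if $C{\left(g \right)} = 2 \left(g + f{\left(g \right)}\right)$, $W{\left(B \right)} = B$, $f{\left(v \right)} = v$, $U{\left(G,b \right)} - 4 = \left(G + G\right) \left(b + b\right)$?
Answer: $\frac{1}{4448} \approx 0.00022482$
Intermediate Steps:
$U{\left(G,b \right)} = 4 + 4 G b$ ($U{\left(G,b \right)} = 4 + \left(G + G\right) \left(b + b\right) = 4 + 2 G 2 b = 4 + 4 G b$)
$z{\left(Z,s \right)} = 4 - 40 Z$ ($z{\left(Z,s \right)} = 4 + 4 \left(-10\right) Z = 4 - 40 Z$)
$C{\left(g \right)} = 4 g$ ($C{\left(g \right)} = 2 \left(g + g\right) = 2 \cdot 2 g = 4 g$)
$\frac{1}{C{\left(W{\left(1 \right)} \right)} + z{\left(-111,286 \right)}} = \frac{1}{4 \cdot 1 + \left(4 - -4440\right)} = \frac{1}{4 + \left(4 + 4440\right)} = \frac{1}{4 + 4444} = \frac{1}{4448}$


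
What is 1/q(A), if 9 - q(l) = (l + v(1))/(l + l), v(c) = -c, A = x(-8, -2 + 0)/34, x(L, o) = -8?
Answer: 8/51 ≈ 0.15686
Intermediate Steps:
A = -4/17 (A = -8/34 = -8*1/34 = -4/17 ≈ -0.23529)
q(l) = 9 - (-1 + l)/(2*l) (q(l) = 9 - (l - 1*1)/(l + l) = 9 - (l - 1)/(2*l) = 9 - (-1 + l)*1/(2*l) = 9 - (-1 + l)/(2*l))
1/q(A) = 1/((1 + 17*(-4/17))/(2*(-4/17))) = 1/((½)*(-17/4)*(1 - 4)) = 1/((½)*(-17/4)*(-3)) = 1/(51/8) = 8/51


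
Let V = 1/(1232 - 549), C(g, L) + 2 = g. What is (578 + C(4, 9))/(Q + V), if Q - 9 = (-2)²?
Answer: 19807/444 ≈ 44.610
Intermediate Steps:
C(g, L) = -2 + g
Q = 13 (Q = 9 + (-2)² = 9 + 4 = 13)
V = 1/683 ≈ 0.0014641
(578 + C(4, 9))/(Q + V) = (578 + (-2 + 4))/(13 + 1/683) = (578 + 2)/(8880/683) = 580*(683/8880) = 19807/444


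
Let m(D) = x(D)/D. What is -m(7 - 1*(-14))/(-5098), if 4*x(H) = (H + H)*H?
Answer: 21/10196 ≈ 0.0020596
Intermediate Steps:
x(H) = H²/2 (x(H) = ((H + H)*H)/4 = ((2*H)*H)/4 = (2*H²)/4 = H²/2)
m(D) = D/2 (m(D) = (D²/2)/D = D/2)
-m(7 - 1*(-14))/(-5098) = -(7 - 1*(-14))/2/(-5098) = -(7 + 14)/2*(-1)/5098 = -(½)*21*(-1)/5098 = -21*(-1)/(2*5098) = -1*(-21/10196) = 21/10196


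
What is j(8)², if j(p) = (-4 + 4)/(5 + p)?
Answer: 0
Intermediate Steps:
j(p) = 0 (j(p) = 0/(5 + p) = 0)
j(8)² = 0² = 0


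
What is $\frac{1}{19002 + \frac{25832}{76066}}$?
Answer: $\frac{38033}{722715982} \approx 5.2625 \cdot 10^{-5}$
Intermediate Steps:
$\frac{1}{19002 + \frac{25832}{76066}} = \frac{1}{19002 + 25832 \cdot \frac{1}{76066}} = \frac{1}{19002 + \frac{12916}{38033}} = \frac{1}{\frac{722715982}{38033}} = \frac{38033}{722715982}$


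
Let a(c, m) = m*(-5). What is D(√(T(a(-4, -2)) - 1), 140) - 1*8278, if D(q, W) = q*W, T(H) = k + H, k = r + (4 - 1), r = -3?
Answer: -7858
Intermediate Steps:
a(c, m) = -5*m
k = 0 (k = -3 + (4 - 1) = -3 + 3 = 0)
T(H) = H (T(H) = 0 + H = H)
D(q, W) = W*q
D(√(T(a(-4, -2)) - 1), 140) - 1*8278 = 140*√(-5*(-2) - 1) - 1*8278 = 140*√(10 - 1) - 8278 = 140*√9 - 8278 = 140*3 - 8278 = 420 - 8278 = -7858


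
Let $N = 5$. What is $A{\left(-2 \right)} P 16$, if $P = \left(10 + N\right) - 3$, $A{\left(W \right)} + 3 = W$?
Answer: $-960$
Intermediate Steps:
$A{\left(W \right)} = -3 + W$
$P = 12$ ($P = \left(10 + 5\right) - 3 = 15 - 3 = 12$)
$A{\left(-2 \right)} P 16 = \left(-3 - 2\right) 12 \cdot 16 = \left(-5\right) 12 \cdot 16 = \left(-60\right) 16 = -960$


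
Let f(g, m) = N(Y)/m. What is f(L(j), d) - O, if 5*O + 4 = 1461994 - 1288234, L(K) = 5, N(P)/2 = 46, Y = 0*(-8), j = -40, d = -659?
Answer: -114505664/3295 ≈ -34751.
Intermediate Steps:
Y = 0
N(P) = 92 (N(P) = 2*46 = 92)
f(g, m) = 92/m
O = 173756/5 (O = -⅘ + (1461994 - 1288234)/5 = -⅘ + (⅕)*173760 = -⅘ + 34752 = 173756/5 ≈ 34751.)
f(L(j), d) - O = 92/(-659) - 1*173756/5 = 92*(-1/659) - 173756/5 = -92/659 - 173756/5 = -114505664/3295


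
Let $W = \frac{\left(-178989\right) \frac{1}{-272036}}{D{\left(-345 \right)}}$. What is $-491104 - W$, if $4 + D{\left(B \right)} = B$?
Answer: $- \frac{46625690563667}{94940564} \approx -4.911 \cdot 10^{5}$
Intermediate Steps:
$D{\left(B \right)} = -4 + B$
$W = - \frac{178989}{94940564}$ ($W = \frac{\left(-178989\right) \frac{1}{-272036}}{-4 - 345} = \frac{\left(-178989\right) \left(- \frac{1}{272036}\right)}{-349} = \frac{178989}{272036} \left(- \frac{1}{349}\right) = - \frac{178989}{94940564} \approx -0.0018853$)
$-491104 - W = -491104 - - \frac{178989}{94940564} = -491104 + \frac{178989}{94940564} = - \frac{46625690563667}{94940564}$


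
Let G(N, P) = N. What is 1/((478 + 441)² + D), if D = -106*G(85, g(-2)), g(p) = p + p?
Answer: 1/835551 ≈ 1.1968e-6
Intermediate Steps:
g(p) = 2*p
D = -9010 (D = -106*85 = -9010)
1/((478 + 441)² + D) = 1/((478 + 441)² - 9010) = 1/(919² - 9010) = 1/(844561 - 9010) = 1/835551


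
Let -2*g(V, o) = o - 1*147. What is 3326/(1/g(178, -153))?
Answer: 498900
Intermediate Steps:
g(V, o) = 147/2 - o/2 (g(V, o) = -(o - 1*147)/2 = -(o - 147)/2 = -(-147 + o)/2 = 147/2 - o/2)
3326/(1/g(178, -153)) = 3326/(1/(147/2 - 1/2*(-153))) = 3326/(1/(147/2 + 153/2)) = 3326/(1/150) = 3326*150 = 498900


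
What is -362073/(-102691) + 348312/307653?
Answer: 49053784087/10531064741 ≈ 4.6580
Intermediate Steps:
-362073/(-102691) + 348312/307653 = -362073*(-1/102691) + 348312*(1/307653) = 362073/102691 + 116104/102551 = 49053784087/10531064741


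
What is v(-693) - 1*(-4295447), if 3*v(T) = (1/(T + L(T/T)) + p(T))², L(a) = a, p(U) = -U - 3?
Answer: 6398790992065/1436592 ≈ 4.4541e+6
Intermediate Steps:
p(U) = -3 - U
v(T) = (-3 + 1/(1 + T) - T)²/3 (v(T) = (1/(T + T/T) + (-3 - T))²/3 = (1/(T + 1) + (-3 - T))²/3 = (1/(1 + T) + (-3 - T))²/3 = (-3 + 1/(1 + T) - T)²/3)
v(-693) - 1*(-4295447) = (2 - 693 - 693*(3 - 693))²/(3*(1 - 693)²) - 1*(-4295447) = (⅓)*(2 - 693 - 693*(-690))²/(-692)² + 4295447 = (⅓)*(1/478864)*(2 - 693 + 478170)² + 4295447 = (⅓)*(1/478864)*477479² + 4295447 = (⅓)*(1/478864)*227986195441 + 4295447 = 227986195441/1436592 + 4295447 = 6398790992065/1436592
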